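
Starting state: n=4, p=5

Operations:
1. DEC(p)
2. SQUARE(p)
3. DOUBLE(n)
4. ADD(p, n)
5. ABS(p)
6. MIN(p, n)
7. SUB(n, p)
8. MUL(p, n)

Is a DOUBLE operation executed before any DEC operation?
No

First DOUBLE: step 3
First DEC: step 1
Since 3 > 1, DEC comes first.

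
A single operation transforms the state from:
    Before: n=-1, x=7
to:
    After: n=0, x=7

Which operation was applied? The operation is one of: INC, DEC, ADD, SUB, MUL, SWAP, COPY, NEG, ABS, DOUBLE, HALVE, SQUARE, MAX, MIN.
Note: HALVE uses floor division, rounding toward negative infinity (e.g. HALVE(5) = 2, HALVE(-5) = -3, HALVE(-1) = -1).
INC(n)

Analyzing the change:
Before: n=-1, x=7
After: n=0, x=7
Variable n changed from -1 to 0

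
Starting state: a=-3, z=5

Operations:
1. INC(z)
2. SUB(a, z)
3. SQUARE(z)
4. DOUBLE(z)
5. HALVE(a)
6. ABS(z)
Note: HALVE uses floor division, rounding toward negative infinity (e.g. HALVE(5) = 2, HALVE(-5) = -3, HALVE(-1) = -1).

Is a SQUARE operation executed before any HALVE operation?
Yes

First SQUARE: step 3
First HALVE: step 5
Since 3 < 5, SQUARE comes first.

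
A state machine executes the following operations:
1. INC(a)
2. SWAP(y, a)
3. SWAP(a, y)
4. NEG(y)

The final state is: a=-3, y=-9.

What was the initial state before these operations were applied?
a=-4, y=9

Working backwards:
Final state: a=-3, y=-9
Before step 4 (NEG(y)): a=-3, y=9
Before step 3 (SWAP(a, y)): a=9, y=-3
Before step 2 (SWAP(y, a)): a=-3, y=9
Before step 1 (INC(a)): a=-4, y=9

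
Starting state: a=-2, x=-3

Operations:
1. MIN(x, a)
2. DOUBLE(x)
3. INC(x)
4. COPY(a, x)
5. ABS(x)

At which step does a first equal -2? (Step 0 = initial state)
Step 0

Tracing a:
Initial: a = -2 ← first occurrence
After step 1: a = -2
After step 2: a = -2
After step 3: a = -2
After step 4: a = -5
After step 5: a = -5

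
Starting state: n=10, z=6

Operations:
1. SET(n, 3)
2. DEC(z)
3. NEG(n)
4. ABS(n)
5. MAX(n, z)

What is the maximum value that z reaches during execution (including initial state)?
6

Values of z at each step:
Initial: z = 6 ← maximum
After step 1: z = 6
After step 2: z = 5
After step 3: z = 5
After step 4: z = 5
After step 5: z = 5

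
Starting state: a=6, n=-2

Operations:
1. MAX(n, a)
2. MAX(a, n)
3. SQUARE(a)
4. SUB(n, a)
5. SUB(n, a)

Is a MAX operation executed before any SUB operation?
Yes

First MAX: step 1
First SUB: step 4
Since 1 < 4, MAX comes first.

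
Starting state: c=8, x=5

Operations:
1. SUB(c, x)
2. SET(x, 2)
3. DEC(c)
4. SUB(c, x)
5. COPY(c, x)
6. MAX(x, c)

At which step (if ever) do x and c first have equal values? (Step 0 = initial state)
Step 3

x and c first become equal after step 3.

Comparing values at each step:
Initial: x=5, c=8
After step 1: x=5, c=3
After step 2: x=2, c=3
After step 3: x=2, c=2 ← equal!
After step 4: x=2, c=0
After step 5: x=2, c=2 ← equal!
After step 6: x=2, c=2 ← equal!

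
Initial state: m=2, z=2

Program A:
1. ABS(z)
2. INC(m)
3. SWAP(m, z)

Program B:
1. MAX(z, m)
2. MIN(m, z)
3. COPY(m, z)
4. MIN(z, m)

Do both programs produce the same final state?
No

Program A final state: m=2, z=3
Program B final state: m=2, z=2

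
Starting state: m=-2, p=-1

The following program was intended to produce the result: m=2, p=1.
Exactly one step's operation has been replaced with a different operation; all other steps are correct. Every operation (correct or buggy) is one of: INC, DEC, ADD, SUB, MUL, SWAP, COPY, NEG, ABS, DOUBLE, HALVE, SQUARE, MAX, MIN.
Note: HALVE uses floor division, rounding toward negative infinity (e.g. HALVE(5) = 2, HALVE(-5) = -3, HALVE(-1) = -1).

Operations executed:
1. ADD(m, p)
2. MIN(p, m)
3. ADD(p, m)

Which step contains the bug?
Step 1

Trace with buggy code:
Initial: m=-2, p=-1
After step 1: m=-3, p=-1
After step 2: m=-3, p=-3
After step 3: m=-3, p=-6
Actual final m=-3, p=-6 ≠ expected m=2, p=1.
Step 1 is the only position where a single-operation replacement can produce the expected result.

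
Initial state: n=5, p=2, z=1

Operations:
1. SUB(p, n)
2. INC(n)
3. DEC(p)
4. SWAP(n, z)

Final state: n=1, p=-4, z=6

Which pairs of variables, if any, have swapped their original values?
None

Comparing initial and final values:
p: 2 → -4
z: 1 → 6
n: 5 → 1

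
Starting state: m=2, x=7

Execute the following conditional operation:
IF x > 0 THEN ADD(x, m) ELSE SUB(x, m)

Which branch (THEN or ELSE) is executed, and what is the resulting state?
Branch: THEN, Final state: m=2, x=9

Evaluating condition: x > 0
x = 7
Condition is True, so THEN branch executes
After ADD(x, m): m=2, x=9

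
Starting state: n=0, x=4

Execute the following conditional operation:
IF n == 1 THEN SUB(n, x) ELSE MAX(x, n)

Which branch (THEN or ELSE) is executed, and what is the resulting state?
Branch: ELSE, Final state: n=0, x=4

Evaluating condition: n == 1
n = 0
Condition is False, so ELSE branch executes
After MAX(x, n): n=0, x=4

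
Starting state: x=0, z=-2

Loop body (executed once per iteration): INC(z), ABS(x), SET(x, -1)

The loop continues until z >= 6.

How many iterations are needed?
8

Tracing iterations:
Initial: x=0, z=-2
After iteration 1: x=-1, z=-1
After iteration 2: x=-1, z=0
After iteration 3: x=-1, z=1
After iteration 4: x=-1, z=2
After iteration 5: x=-1, z=3
After iteration 6: x=-1, z=4
After iteration 7: x=-1, z=5
After iteration 8: x=-1, z=6
z >= 6 now holds, so the loop exits after 8 iterations.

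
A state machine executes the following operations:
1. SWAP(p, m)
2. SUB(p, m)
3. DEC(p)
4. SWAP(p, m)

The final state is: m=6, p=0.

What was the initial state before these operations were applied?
m=7, p=0

Working backwards:
Final state: m=6, p=0
Before step 4 (SWAP(p, m)): m=0, p=6
Before step 3 (DEC(p)): m=0, p=7
Before step 2 (SUB(p, m)): m=0, p=7
Before step 1 (SWAP(p, m)): m=7, p=0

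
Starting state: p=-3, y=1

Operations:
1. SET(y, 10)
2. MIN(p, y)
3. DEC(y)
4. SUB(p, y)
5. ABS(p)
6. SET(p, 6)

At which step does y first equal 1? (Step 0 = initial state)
Step 0

Tracing y:
Initial: y = 1 ← first occurrence
After step 1: y = 10
After step 2: y = 10
After step 3: y = 9
After step 4: y = 9
After step 5: y = 9
After step 6: y = 9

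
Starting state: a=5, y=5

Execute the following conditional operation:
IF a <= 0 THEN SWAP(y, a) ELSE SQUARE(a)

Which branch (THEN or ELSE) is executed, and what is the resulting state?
Branch: ELSE, Final state: a=25, y=5

Evaluating condition: a <= 0
a = 5
Condition is False, so ELSE branch executes
After SQUARE(a): a=25, y=5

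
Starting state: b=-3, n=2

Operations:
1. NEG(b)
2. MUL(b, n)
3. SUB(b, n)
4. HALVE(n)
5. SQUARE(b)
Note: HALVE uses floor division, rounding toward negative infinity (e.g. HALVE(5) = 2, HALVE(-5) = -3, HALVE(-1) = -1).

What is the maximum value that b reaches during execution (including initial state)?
16

Values of b at each step:
Initial: b = -3
After step 1: b = 3
After step 2: b = 6
After step 3: b = 4
After step 4: b = 4
After step 5: b = 16 ← maximum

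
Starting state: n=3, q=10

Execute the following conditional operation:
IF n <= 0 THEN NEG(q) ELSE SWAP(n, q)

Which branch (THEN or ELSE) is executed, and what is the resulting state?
Branch: ELSE, Final state: n=10, q=3

Evaluating condition: n <= 0
n = 3
Condition is False, so ELSE branch executes
After SWAP(n, q): n=10, q=3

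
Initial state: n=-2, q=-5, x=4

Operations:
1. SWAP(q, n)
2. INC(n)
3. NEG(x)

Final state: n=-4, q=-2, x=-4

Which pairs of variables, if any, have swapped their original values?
None

Comparing initial and final values:
q: -5 → -2
n: -2 → -4
x: 4 → -4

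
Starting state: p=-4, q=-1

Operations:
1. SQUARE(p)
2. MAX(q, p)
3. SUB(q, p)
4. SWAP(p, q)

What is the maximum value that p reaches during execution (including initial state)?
16

Values of p at each step:
Initial: p = -4
After step 1: p = 16 ← maximum
After step 2: p = 16
After step 3: p = 16
After step 4: p = 0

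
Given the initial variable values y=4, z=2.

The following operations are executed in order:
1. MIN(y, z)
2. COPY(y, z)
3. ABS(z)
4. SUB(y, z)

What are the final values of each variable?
{y: 0, z: 2}

Step-by-step execution:
Initial: y=4, z=2
After step 1 (MIN(y, z)): y=2, z=2
After step 2 (COPY(y, z)): y=2, z=2
After step 3 (ABS(z)): y=2, z=2
After step 4 (SUB(y, z)): y=0, z=2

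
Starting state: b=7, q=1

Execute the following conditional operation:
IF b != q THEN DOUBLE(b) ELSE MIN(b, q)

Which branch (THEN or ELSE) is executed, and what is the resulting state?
Branch: THEN, Final state: b=14, q=1

Evaluating condition: b != q
b = 7, q = 1
Condition is True, so THEN branch executes
After DOUBLE(b): b=14, q=1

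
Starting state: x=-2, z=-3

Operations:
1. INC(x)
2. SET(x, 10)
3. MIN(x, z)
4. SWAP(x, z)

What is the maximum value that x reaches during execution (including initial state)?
10

Values of x at each step:
Initial: x = -2
After step 1: x = -1
After step 2: x = 10 ← maximum
After step 3: x = -3
After step 4: x = -3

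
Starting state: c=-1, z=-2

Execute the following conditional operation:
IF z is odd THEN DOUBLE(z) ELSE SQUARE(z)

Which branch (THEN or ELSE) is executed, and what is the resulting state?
Branch: ELSE, Final state: c=-1, z=4

Evaluating condition: z is odd
Condition is False, so ELSE branch executes
After SQUARE(z): c=-1, z=4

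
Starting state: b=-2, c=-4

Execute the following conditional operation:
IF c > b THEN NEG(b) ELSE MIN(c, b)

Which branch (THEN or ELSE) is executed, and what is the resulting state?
Branch: ELSE, Final state: b=-2, c=-4

Evaluating condition: c > b
c = -4, b = -2
Condition is False, so ELSE branch executes
After MIN(c, b): b=-2, c=-4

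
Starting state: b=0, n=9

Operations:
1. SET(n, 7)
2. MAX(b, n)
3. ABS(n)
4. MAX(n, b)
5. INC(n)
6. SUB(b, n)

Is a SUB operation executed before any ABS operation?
No

First SUB: step 6
First ABS: step 3
Since 6 > 3, ABS comes first.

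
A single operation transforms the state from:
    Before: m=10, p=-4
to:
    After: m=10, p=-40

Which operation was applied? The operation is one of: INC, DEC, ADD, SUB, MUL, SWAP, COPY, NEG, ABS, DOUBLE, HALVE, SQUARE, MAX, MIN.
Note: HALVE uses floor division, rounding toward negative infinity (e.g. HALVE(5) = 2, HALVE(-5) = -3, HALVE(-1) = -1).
MUL(p, m)

Analyzing the change:
Before: m=10, p=-4
After: m=10, p=-40
Variable p changed from -4 to -40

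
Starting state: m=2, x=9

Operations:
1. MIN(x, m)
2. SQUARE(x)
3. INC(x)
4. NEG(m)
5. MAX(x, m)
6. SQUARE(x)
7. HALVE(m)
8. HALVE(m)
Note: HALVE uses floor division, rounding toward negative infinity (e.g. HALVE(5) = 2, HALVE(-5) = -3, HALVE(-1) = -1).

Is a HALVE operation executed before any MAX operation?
No

First HALVE: step 7
First MAX: step 5
Since 7 > 5, MAX comes first.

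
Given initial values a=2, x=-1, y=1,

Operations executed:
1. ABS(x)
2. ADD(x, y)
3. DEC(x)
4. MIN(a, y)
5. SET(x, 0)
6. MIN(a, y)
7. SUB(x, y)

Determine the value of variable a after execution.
a = 1

Tracing execution:
Step 1: ABS(x) → a = 2
Step 2: ADD(x, y) → a = 2
Step 3: DEC(x) → a = 2
Step 4: MIN(a, y) → a = 1
Step 5: SET(x, 0) → a = 1
Step 6: MIN(a, y) → a = 1
Step 7: SUB(x, y) → a = 1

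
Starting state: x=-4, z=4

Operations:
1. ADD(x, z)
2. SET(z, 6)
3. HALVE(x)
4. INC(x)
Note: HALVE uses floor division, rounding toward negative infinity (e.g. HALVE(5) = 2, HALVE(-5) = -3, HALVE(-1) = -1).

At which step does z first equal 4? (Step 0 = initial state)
Step 0

Tracing z:
Initial: z = 4 ← first occurrence
After step 1: z = 4
After step 2: z = 6
After step 3: z = 6
After step 4: z = 6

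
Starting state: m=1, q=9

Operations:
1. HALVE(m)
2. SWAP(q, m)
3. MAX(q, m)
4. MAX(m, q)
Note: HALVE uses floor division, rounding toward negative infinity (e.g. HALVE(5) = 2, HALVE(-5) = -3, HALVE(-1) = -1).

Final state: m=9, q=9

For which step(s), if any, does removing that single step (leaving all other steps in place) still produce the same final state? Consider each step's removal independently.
Step(s) 1, 2, 4

Testing removal of each single step:
Without step 1: final = m=9, q=9 (same)
Without step 2: final = m=9, q=9 (same)
Without step 3: final = m=9, q=0 (different)
Without step 4: final = m=9, q=9 (same)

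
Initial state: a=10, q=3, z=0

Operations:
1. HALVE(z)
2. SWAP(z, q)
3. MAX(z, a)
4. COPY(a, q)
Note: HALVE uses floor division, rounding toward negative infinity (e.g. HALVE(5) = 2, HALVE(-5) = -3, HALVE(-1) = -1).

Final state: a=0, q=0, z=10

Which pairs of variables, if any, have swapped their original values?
(a, z)

Comparing initial and final values:
a: 10 → 0
z: 0 → 10
q: 3 → 0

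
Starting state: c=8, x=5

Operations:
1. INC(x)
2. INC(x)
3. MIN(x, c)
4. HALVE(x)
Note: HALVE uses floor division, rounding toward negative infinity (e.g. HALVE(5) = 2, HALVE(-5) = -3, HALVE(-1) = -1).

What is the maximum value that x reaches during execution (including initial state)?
7

Values of x at each step:
Initial: x = 5
After step 1: x = 6
After step 2: x = 7 ← maximum
After step 3: x = 7
After step 4: x = 3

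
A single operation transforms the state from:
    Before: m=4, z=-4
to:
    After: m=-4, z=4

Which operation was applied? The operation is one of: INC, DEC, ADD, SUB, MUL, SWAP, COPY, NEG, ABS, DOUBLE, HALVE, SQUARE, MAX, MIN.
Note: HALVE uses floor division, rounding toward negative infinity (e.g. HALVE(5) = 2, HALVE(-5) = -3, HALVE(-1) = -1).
SWAP(z, m)

Analyzing the change:
Before: m=4, z=-4
After: m=-4, z=4
Variable z changed from -4 to 4
Variable m changed from 4 to -4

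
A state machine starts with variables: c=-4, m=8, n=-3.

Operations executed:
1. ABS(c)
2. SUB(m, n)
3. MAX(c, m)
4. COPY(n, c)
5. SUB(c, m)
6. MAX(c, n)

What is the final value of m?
m = 11

Tracing execution:
Step 1: ABS(c) → m = 8
Step 2: SUB(m, n) → m = 11
Step 3: MAX(c, m) → m = 11
Step 4: COPY(n, c) → m = 11
Step 5: SUB(c, m) → m = 11
Step 6: MAX(c, n) → m = 11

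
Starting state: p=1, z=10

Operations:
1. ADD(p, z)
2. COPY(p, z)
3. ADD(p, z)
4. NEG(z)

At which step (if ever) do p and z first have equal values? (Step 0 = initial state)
Step 2

p and z first become equal after step 2.

Comparing values at each step:
Initial: p=1, z=10
After step 1: p=11, z=10
After step 2: p=10, z=10 ← equal!
After step 3: p=20, z=10
After step 4: p=20, z=-10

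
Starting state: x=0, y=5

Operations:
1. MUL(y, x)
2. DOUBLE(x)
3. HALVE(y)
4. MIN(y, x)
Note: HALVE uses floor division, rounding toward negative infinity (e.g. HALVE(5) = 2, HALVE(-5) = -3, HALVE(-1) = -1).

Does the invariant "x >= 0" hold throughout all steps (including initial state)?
Yes

The invariant holds at every step.

State at each step:
Initial: x=0, y=5
After step 1: x=0, y=0
After step 2: x=0, y=0
After step 3: x=0, y=0
After step 4: x=0, y=0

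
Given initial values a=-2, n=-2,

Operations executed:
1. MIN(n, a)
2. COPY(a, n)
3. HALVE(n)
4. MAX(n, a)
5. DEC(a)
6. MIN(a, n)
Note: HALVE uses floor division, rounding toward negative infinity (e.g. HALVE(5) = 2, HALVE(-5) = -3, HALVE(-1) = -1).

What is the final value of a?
a = -3

Tracing execution:
Step 1: MIN(n, a) → a = -2
Step 2: COPY(a, n) → a = -2
Step 3: HALVE(n) → a = -2
Step 4: MAX(n, a) → a = -2
Step 5: DEC(a) → a = -3
Step 6: MIN(a, n) → a = -3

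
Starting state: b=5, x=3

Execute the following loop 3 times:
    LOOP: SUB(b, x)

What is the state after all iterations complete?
b=-4, x=3

Iteration trace:
Start: b=5, x=3
After iteration 1: b=2, x=3
After iteration 2: b=-1, x=3
After iteration 3: b=-4, x=3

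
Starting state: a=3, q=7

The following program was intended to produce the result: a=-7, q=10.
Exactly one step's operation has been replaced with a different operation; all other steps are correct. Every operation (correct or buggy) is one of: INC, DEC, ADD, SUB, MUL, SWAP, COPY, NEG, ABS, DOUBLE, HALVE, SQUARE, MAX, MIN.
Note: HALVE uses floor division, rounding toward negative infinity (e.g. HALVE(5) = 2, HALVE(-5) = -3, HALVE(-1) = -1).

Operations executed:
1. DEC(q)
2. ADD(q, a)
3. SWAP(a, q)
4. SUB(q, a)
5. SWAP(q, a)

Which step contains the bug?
Step 1

Trace with buggy code:
Initial: a=3, q=7
After step 1: a=3, q=6
After step 2: a=3, q=9
After step 3: a=9, q=3
After step 4: a=9, q=-6
After step 5: a=-6, q=9
Actual final a=-6, q=9 ≠ expected a=-7, q=10.
Step 1 is the only position where a single-operation replacement can produce the expected result.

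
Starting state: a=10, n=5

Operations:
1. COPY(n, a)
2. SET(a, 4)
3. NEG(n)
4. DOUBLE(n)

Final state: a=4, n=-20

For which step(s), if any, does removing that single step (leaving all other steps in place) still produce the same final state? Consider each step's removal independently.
None - removing any single step changes the final result

Testing removal of each single step:
Without step 1: final = a=4, n=-10 (different)
Without step 2: final = a=10, n=-20 (different)
Without step 3: final = a=4, n=20 (different)
Without step 4: final = a=4, n=-10 (different)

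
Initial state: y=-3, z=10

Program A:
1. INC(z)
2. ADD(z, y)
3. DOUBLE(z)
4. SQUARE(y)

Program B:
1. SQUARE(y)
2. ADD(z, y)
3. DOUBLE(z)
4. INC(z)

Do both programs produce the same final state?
No

Program A final state: y=9, z=16
Program B final state: y=9, z=39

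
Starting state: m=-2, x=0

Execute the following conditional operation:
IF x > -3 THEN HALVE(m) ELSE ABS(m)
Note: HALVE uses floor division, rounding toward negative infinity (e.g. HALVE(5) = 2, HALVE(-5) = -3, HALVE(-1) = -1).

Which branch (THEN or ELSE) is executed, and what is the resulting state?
Branch: THEN, Final state: m=-1, x=0

Evaluating condition: x > -3
x = 0
Condition is True, so THEN branch executes
After HALVE(m): m=-1, x=0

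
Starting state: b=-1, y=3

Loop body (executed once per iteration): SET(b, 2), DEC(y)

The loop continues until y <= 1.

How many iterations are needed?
2

Tracing iterations:
Initial: b=-1, y=3
After iteration 1: b=2, y=2
After iteration 2: b=2, y=1
y <= 1 now holds, so the loop exits after 2 iterations.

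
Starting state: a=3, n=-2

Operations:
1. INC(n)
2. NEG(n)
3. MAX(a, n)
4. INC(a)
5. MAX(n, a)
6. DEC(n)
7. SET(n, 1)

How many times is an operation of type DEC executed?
1

Counting DEC operations:
Step 6: DEC(n) ← DEC
Total: 1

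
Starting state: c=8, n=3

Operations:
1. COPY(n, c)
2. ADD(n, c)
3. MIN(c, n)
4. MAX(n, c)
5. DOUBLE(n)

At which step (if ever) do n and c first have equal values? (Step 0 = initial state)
Step 1

n and c first become equal after step 1.

Comparing values at each step:
Initial: n=3, c=8
After step 1: n=8, c=8 ← equal!
After step 2: n=16, c=8
After step 3: n=16, c=8
After step 4: n=16, c=8
After step 5: n=32, c=8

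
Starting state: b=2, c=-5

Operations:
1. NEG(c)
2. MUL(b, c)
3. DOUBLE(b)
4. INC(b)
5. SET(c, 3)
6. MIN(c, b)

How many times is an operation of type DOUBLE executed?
1

Counting DOUBLE operations:
Step 3: DOUBLE(b) ← DOUBLE
Total: 1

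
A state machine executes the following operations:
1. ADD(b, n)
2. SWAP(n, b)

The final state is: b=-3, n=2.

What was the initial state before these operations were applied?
b=5, n=-3

Working backwards:
Final state: b=-3, n=2
Before step 2 (SWAP(n, b)): b=2, n=-3
Before step 1 (ADD(b, n)): b=5, n=-3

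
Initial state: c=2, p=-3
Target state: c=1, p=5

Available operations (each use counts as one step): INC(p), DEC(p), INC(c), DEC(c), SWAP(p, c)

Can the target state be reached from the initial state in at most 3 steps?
No

The target state cannot be reached within 3 steps.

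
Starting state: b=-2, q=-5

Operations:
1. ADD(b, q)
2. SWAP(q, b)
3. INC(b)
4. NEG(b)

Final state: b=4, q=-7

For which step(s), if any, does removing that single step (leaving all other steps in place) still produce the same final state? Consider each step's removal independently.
None - removing any single step changes the final result

Testing removal of each single step:
Without step 1: final = b=4, q=-2 (different)
Without step 2: final = b=6, q=-5 (different)
Without step 3: final = b=5, q=-7 (different)
Without step 4: final = b=-4, q=-7 (different)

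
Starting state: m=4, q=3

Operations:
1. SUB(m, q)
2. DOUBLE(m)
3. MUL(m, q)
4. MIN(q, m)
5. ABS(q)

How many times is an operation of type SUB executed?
1

Counting SUB operations:
Step 1: SUB(m, q) ← SUB
Total: 1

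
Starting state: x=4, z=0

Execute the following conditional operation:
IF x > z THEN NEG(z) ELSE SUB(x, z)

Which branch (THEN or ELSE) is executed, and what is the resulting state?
Branch: THEN, Final state: x=4, z=0

Evaluating condition: x > z
x = 4, z = 0
Condition is True, so THEN branch executes
After NEG(z): x=4, z=0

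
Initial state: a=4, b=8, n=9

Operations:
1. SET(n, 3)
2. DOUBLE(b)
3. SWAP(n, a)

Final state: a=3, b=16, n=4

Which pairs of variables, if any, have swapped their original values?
None

Comparing initial and final values:
b: 8 → 16
n: 9 → 4
a: 4 → 3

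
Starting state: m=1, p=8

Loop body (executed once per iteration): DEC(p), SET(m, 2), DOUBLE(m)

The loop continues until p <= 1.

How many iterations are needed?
7

Tracing iterations:
Initial: m=1, p=8
After iteration 1: m=4, p=7
After iteration 2: m=4, p=6
After iteration 3: m=4, p=5
After iteration 4: m=4, p=4
After iteration 5: m=4, p=3
After iteration 6: m=4, p=2
After iteration 7: m=4, p=1
p <= 1 now holds, so the loop exits after 7 iterations.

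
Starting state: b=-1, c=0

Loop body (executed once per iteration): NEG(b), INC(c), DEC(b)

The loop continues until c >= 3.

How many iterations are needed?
3

Tracing iterations:
Initial: b=-1, c=0
After iteration 1: b=0, c=1
After iteration 2: b=-1, c=2
After iteration 3: b=0, c=3
c >= 3 now holds, so the loop exits after 3 iterations.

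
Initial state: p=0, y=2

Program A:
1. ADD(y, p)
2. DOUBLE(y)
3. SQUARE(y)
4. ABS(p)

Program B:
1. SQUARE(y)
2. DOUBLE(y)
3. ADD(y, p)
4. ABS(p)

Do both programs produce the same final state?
No

Program A final state: p=0, y=16
Program B final state: p=0, y=8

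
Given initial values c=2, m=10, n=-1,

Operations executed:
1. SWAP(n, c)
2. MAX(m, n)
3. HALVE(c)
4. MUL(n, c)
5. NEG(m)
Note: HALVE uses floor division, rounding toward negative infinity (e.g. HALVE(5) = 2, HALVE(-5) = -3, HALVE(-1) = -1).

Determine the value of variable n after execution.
n = -2

Tracing execution:
Step 1: SWAP(n, c) → n = 2
Step 2: MAX(m, n) → n = 2
Step 3: HALVE(c) → n = 2
Step 4: MUL(n, c) → n = -2
Step 5: NEG(m) → n = -2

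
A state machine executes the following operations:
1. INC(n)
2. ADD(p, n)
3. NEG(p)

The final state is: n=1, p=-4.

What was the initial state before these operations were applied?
n=0, p=3

Working backwards:
Final state: n=1, p=-4
Before step 3 (NEG(p)): n=1, p=4
Before step 2 (ADD(p, n)): n=1, p=3
Before step 1 (INC(n)): n=0, p=3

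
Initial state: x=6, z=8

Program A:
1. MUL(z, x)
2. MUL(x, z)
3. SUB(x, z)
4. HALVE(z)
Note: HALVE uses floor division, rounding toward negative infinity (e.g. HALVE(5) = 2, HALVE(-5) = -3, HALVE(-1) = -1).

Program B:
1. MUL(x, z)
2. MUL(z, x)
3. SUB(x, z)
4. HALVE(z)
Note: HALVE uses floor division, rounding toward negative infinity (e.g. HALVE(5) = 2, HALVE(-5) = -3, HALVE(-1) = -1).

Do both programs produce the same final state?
No

Program A final state: x=240, z=24
Program B final state: x=-336, z=192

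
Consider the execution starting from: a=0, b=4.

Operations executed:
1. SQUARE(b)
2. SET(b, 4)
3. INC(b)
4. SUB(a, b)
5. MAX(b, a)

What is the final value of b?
b = 5

Tracing execution:
Step 1: SQUARE(b) → b = 16
Step 2: SET(b, 4) → b = 4
Step 3: INC(b) → b = 5
Step 4: SUB(a, b) → b = 5
Step 5: MAX(b, a) → b = 5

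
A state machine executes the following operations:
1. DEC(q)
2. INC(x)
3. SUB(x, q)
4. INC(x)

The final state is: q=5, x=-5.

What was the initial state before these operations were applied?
q=6, x=-2

Working backwards:
Final state: q=5, x=-5
Before step 4 (INC(x)): q=5, x=-6
Before step 3 (SUB(x, q)): q=5, x=-1
Before step 2 (INC(x)): q=5, x=-2
Before step 1 (DEC(q)): q=6, x=-2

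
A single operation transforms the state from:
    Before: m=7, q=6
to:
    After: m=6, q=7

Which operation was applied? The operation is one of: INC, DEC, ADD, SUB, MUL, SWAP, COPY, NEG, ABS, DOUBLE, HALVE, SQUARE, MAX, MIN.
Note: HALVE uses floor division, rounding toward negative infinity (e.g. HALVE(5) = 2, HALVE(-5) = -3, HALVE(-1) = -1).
SWAP(q, m)

Analyzing the change:
Before: m=7, q=6
After: m=6, q=7
Variable q changed from 6 to 7
Variable m changed from 7 to 6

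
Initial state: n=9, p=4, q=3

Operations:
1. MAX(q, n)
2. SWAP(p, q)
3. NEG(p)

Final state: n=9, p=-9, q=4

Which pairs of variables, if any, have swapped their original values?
None

Comparing initial and final values:
n: 9 → 9
p: 4 → -9
q: 3 → 4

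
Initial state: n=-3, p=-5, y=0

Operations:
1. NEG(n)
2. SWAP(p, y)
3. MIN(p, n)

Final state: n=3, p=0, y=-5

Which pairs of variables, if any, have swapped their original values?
(y, p)

Comparing initial and final values:
n: -3 → 3
y: 0 → -5
p: -5 → 0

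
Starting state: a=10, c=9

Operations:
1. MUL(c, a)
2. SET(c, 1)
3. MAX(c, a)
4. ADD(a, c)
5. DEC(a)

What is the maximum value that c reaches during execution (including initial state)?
90

Values of c at each step:
Initial: c = 9
After step 1: c = 90 ← maximum
After step 2: c = 1
After step 3: c = 10
After step 4: c = 10
After step 5: c = 10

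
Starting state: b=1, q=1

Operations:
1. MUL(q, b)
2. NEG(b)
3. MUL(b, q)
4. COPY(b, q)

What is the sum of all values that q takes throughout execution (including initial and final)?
5

Values of q at each step:
Initial: q = 1
After step 1: q = 1
After step 2: q = 1
After step 3: q = 1
After step 4: q = 1
Sum = 1 + 1 + 1 + 1 + 1 = 5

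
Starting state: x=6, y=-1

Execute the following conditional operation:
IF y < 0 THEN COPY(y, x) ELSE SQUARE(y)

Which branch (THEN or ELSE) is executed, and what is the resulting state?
Branch: THEN, Final state: x=6, y=6

Evaluating condition: y < 0
y = -1
Condition is True, so THEN branch executes
After COPY(y, x): x=6, y=6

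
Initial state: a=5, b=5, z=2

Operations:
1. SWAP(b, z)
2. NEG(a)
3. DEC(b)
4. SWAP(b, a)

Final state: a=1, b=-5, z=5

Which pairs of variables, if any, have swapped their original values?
None

Comparing initial and final values:
a: 5 → 1
b: 5 → -5
z: 2 → 5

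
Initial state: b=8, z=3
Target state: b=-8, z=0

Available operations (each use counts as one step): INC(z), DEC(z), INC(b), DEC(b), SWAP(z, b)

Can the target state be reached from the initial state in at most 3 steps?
No

The target state cannot be reached within 3 steps.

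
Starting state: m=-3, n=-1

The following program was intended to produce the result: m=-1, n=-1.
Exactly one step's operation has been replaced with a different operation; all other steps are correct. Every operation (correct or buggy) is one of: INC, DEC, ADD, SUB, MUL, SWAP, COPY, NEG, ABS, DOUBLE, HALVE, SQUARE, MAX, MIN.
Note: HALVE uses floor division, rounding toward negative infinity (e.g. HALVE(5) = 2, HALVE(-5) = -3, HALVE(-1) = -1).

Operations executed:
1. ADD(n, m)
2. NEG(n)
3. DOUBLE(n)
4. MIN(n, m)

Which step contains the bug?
Step 1

Trace with buggy code:
Initial: m=-3, n=-1
After step 1: m=-3, n=-4
After step 2: m=-3, n=4
After step 3: m=-3, n=8
After step 4: m=-3, n=-3
Actual final m=-3, n=-3 ≠ expected m=-1, n=-1.
Step 1 is the only position where a single-operation replacement can produce the expected result.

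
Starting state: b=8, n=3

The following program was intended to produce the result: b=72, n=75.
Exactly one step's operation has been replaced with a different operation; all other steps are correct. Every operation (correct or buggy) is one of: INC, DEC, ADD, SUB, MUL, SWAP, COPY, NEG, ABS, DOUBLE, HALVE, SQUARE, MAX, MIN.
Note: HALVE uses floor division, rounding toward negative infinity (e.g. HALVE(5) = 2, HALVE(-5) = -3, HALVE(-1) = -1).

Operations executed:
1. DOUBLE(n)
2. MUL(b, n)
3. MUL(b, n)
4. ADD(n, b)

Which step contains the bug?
Step 1

Trace with buggy code:
Initial: b=8, n=3
After step 1: b=8, n=6
After step 2: b=48, n=6
After step 3: b=288, n=6
After step 4: b=288, n=294
Actual final b=288, n=294 ≠ expected b=72, n=75.
Step 1 is the only position where a single-operation replacement can produce the expected result.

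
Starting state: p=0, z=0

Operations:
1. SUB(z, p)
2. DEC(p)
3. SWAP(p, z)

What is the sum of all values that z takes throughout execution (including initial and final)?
-1

Values of z at each step:
Initial: z = 0
After step 1: z = 0
After step 2: z = 0
After step 3: z = -1
Sum = 0 + 0 + 0 + -1 = -1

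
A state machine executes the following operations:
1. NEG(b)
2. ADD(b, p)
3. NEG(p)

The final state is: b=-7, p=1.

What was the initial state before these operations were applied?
b=6, p=-1

Working backwards:
Final state: b=-7, p=1
Before step 3 (NEG(p)): b=-7, p=-1
Before step 2 (ADD(b, p)): b=-6, p=-1
Before step 1 (NEG(b)): b=6, p=-1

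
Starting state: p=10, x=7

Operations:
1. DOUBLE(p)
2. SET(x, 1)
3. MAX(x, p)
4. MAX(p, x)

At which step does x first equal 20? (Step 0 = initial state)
Step 3

Tracing x:
Initial: x = 7
After step 1: x = 7
After step 2: x = 1
After step 3: x = 20 ← first occurrence
After step 4: x = 20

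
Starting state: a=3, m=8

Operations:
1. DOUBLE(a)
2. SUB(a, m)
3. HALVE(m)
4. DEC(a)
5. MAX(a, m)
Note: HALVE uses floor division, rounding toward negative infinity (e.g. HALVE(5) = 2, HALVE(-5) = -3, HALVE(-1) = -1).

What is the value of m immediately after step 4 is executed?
m = 4

Tracing m through execution:
Initial: m = 8
After step 1 (DOUBLE(a)): m = 8
After step 2 (SUB(a, m)): m = 8
After step 3 (HALVE(m)): m = 4
After step 4 (DEC(a)): m = 4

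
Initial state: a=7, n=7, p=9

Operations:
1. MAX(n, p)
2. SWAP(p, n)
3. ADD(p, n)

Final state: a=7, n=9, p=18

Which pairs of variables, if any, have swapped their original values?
None

Comparing initial and final values:
p: 9 → 18
a: 7 → 7
n: 7 → 9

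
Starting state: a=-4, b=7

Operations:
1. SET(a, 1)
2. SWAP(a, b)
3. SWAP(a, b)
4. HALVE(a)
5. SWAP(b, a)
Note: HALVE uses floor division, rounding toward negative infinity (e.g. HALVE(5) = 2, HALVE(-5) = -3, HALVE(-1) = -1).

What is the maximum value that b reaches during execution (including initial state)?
7

Values of b at each step:
Initial: b = 7 ← maximum
After step 1: b = 7
After step 2: b = 1
After step 3: b = 7
After step 4: b = 7
After step 5: b = 0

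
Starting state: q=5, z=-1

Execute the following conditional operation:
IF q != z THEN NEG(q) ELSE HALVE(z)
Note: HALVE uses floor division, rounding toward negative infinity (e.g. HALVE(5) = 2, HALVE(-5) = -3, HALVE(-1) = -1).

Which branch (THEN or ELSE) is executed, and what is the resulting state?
Branch: THEN, Final state: q=-5, z=-1

Evaluating condition: q != z
q = 5, z = -1
Condition is True, so THEN branch executes
After NEG(q): q=-5, z=-1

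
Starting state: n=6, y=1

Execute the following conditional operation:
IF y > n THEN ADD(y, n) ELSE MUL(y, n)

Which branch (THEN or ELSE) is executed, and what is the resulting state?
Branch: ELSE, Final state: n=6, y=6

Evaluating condition: y > n
y = 1, n = 6
Condition is False, so ELSE branch executes
After MUL(y, n): n=6, y=6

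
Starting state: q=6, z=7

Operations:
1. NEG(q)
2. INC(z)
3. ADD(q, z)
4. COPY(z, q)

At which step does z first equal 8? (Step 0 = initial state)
Step 2

Tracing z:
Initial: z = 7
After step 1: z = 7
After step 2: z = 8 ← first occurrence
After step 3: z = 8
After step 4: z = 2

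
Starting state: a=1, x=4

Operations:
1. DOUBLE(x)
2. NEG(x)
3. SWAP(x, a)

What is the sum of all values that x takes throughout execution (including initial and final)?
5

Values of x at each step:
Initial: x = 4
After step 1: x = 8
After step 2: x = -8
After step 3: x = 1
Sum = 4 + 8 + -8 + 1 = 5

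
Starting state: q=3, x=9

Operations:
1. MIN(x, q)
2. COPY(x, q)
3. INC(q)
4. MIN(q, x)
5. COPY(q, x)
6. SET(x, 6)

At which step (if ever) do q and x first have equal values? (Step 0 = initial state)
Step 1

q and x first become equal after step 1.

Comparing values at each step:
Initial: q=3, x=9
After step 1: q=3, x=3 ← equal!
After step 2: q=3, x=3 ← equal!
After step 3: q=4, x=3
After step 4: q=3, x=3 ← equal!
After step 5: q=3, x=3 ← equal!
After step 6: q=3, x=6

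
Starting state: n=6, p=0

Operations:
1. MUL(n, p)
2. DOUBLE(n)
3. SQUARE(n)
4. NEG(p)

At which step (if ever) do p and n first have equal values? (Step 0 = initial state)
Step 1

p and n first become equal after step 1.

Comparing values at each step:
Initial: p=0, n=6
After step 1: p=0, n=0 ← equal!
After step 2: p=0, n=0 ← equal!
After step 3: p=0, n=0 ← equal!
After step 4: p=0, n=0 ← equal!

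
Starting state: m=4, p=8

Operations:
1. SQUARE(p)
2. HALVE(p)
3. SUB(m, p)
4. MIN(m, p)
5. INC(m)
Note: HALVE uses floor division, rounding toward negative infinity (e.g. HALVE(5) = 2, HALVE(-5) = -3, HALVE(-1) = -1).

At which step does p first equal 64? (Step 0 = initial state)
Step 1

Tracing p:
Initial: p = 8
After step 1: p = 64 ← first occurrence
After step 2: p = 32
After step 3: p = 32
After step 4: p = 32
After step 5: p = 32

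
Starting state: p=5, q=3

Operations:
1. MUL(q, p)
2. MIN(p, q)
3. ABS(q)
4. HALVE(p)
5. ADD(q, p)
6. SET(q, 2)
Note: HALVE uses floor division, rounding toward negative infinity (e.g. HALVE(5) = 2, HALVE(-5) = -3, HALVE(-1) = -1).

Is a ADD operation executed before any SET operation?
Yes

First ADD: step 5
First SET: step 6
Since 5 < 6, ADD comes first.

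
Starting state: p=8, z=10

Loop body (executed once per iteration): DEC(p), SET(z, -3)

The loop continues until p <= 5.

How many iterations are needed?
3

Tracing iterations:
Initial: p=8, z=10
After iteration 1: p=7, z=-3
After iteration 2: p=6, z=-3
After iteration 3: p=5, z=-3
p <= 5 now holds, so the loop exits after 3 iterations.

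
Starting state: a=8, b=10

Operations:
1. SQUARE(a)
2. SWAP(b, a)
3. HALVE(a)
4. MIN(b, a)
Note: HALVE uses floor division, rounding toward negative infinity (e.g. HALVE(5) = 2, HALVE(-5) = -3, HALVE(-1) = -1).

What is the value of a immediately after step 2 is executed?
a = 10

Tracing a through execution:
Initial: a = 8
After step 1 (SQUARE(a)): a = 64
After step 2 (SWAP(b, a)): a = 10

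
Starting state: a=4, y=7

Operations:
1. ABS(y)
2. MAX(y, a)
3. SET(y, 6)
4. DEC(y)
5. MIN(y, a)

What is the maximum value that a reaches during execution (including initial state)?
4

Values of a at each step:
Initial: a = 4 ← maximum
After step 1: a = 4
After step 2: a = 4
After step 3: a = 4
After step 4: a = 4
After step 5: a = 4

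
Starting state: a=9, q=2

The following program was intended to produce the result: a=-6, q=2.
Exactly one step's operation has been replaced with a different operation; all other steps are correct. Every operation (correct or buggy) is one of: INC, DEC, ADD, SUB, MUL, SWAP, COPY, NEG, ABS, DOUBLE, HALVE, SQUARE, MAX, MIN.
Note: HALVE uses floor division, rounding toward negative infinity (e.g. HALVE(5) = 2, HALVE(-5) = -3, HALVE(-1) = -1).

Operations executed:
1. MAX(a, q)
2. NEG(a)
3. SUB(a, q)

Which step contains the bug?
Step 1

Trace with buggy code:
Initial: a=9, q=2
After step 1: a=9, q=2
After step 2: a=-9, q=2
After step 3: a=-11, q=2
Actual final a=-11, q=2 ≠ expected a=-6, q=2.
Step 1 is the only position where a single-operation replacement can produce the expected result.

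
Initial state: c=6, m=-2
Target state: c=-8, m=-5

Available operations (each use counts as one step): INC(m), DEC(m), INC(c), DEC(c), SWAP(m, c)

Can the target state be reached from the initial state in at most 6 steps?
No

The target state cannot be reached within 6 steps.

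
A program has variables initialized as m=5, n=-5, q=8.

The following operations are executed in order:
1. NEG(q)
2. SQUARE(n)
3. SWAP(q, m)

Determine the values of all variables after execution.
{m: -8, n: 25, q: 5}

Step-by-step execution:
Initial: m=5, n=-5, q=8
After step 1 (NEG(q)): m=5, n=-5, q=-8
After step 2 (SQUARE(n)): m=5, n=25, q=-8
After step 3 (SWAP(q, m)): m=-8, n=25, q=5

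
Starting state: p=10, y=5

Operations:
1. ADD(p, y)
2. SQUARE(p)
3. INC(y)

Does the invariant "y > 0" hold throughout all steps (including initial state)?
Yes

The invariant holds at every step.

State at each step:
Initial: p=10, y=5
After step 1: p=15, y=5
After step 2: p=225, y=5
After step 3: p=225, y=6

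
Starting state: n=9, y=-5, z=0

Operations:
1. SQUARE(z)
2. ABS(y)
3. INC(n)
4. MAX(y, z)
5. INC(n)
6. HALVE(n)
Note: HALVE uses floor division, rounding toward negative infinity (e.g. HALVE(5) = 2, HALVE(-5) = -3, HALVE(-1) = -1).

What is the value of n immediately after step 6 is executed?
n = 5

Tracing n through execution:
Initial: n = 9
After step 1 (SQUARE(z)): n = 9
After step 2 (ABS(y)): n = 9
After step 3 (INC(n)): n = 10
After step 4 (MAX(y, z)): n = 10
After step 5 (INC(n)): n = 11
After step 6 (HALVE(n)): n = 5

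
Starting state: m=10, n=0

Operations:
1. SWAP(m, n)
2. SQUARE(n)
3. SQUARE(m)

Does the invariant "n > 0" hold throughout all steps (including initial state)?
No, violated at the initial state

The invariant is violated at the initial state (step 0).

State at each step:
Initial: m=10, n=0
After step 1: m=0, n=10
After step 2: m=0, n=100
After step 3: m=0, n=100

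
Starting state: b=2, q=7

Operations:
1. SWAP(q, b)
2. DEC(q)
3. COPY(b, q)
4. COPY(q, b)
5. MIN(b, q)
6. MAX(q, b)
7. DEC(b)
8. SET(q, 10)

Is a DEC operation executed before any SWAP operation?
No

First DEC: step 2
First SWAP: step 1
Since 2 > 1, SWAP comes first.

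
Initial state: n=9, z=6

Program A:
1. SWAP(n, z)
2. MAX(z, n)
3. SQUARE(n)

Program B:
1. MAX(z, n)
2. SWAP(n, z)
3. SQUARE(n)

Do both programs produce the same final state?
No

Program A final state: n=36, z=9
Program B final state: n=81, z=9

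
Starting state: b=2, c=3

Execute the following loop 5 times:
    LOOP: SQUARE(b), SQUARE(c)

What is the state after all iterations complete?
b=4294967296, c=1853020188851841

Iteration trace:
Start: b=2, c=3
After iteration 1: b=4, c=9
After iteration 2: b=16, c=81
After iteration 3: b=256, c=6561
After iteration 4: b=65536, c=43046721
After iteration 5: b=4294967296, c=1853020188851841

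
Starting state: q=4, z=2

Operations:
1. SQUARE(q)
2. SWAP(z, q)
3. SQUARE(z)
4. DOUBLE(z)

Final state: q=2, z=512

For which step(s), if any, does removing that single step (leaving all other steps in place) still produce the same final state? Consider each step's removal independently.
None - removing any single step changes the final result

Testing removal of each single step:
Without step 1: final = q=2, z=32 (different)
Without step 2: final = q=16, z=8 (different)
Without step 3: final = q=2, z=32 (different)
Without step 4: final = q=2, z=256 (different)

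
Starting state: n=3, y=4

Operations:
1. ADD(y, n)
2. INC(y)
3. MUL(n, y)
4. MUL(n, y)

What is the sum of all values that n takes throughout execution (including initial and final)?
225

Values of n at each step:
Initial: n = 3
After step 1: n = 3
After step 2: n = 3
After step 3: n = 24
After step 4: n = 192
Sum = 3 + 3 + 3 + 24 + 192 = 225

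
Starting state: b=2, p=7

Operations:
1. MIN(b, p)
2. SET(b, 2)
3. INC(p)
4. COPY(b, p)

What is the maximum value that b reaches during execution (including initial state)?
8

Values of b at each step:
Initial: b = 2
After step 1: b = 2
After step 2: b = 2
After step 3: b = 2
After step 4: b = 8 ← maximum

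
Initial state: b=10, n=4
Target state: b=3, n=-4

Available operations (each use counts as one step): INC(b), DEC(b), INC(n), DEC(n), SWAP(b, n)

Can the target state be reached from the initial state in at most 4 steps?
No

The target state cannot be reached within 4 steps.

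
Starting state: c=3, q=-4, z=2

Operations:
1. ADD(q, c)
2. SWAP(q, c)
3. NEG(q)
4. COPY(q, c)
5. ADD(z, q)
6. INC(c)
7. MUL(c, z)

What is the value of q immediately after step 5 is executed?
q = -1

Tracing q through execution:
Initial: q = -4
After step 1 (ADD(q, c)): q = -1
After step 2 (SWAP(q, c)): q = 3
After step 3 (NEG(q)): q = -3
After step 4 (COPY(q, c)): q = -1
After step 5 (ADD(z, q)): q = -1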